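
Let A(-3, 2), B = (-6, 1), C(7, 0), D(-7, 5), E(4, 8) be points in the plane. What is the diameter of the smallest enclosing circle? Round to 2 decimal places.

14.87

A smallest enclosing disk is always determined by at most three of the input points on its boundary.
The farthest pair is C–D with squared distance 221. The circle on this segment as diameter has centre (0, 2.5) and r² = 221/4 = 55.25.
Check A: distance² to centre = 9.25 ≤ 55.25, so it lies inside.
All remaining points lie in this disk, and no smaller disk contains both endpoints, so this is the minimum enclosing circle.
Diameter = 2r = 2√(55.25) ≈ 14.87.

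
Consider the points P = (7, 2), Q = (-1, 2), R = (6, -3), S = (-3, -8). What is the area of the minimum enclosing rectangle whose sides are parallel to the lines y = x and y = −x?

120

In coordinates u = x + y, v = x − y the rectangle is axis-aligned; the map (x,y)→(u,v) scales areas by 2.
u-values: 9, 1, 3, -11; range = 9 − (-11) = 20.
v-values: 5, -3, 9, 5; range = 9 − (-3) = 12.
Area = (20 × 12) / 2 = 120.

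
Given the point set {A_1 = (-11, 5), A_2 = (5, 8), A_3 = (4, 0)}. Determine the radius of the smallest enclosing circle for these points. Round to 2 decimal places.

Side lengths²: A_1A_2² = 265, A_1A_3² = 250, A_2A_3² = 65.
Since A_1A_2² = 265 < 250 + 65 = 315, the triangle is acute, so the smallest enclosing circle is the circumcircle.
Circumcentre = (-2.7, 4.9), r² = 68.9.
r = √(68.9) ≈ 8.30.

8.30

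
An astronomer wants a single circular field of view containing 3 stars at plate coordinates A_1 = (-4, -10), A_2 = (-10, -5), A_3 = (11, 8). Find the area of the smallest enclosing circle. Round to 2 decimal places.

Side lengths²: A_1A_2² = 61, A_1A_3² = 549, A_2A_3² = 610.
Since A_2A_3² = 610 ≥ 549 + 61 = 610, the angle opposite A_2A_3 is not acute, so the smallest enclosing circle has A_2A_3 as diameter.
Centre = midpoint of A_2A_3 = (0.5, 1.5), r² = 610/4 = 152.5.
Area = π·r² = π·152.5 ≈ 479.09.

479.09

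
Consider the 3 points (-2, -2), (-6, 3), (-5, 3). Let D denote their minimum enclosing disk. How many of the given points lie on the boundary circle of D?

2

Call the three points A, B, C in the order given.
Side lengths²: AB² = 41, AC² = 34, BC² = 1.
Since AB² = 41 ≥ 34 + 1 = 35, the angle opposite AB is not acute, so the smallest enclosing circle has AB as diameter.
Centre = midpoint of AB = (-4, 0.5), r² = 41/4 = 10.25.
The points at distance exactly r from the centre are (-2, -2), (-6, 3) — 2 points.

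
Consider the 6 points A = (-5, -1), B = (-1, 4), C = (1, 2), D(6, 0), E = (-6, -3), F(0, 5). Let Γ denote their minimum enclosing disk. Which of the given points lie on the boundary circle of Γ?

The minimum enclosing circle of a finite set is fixed by two of the points (as a diameter) or three (as a circumcircle).
The minimum enclosing circle is determined by three boundary points: D, E, F.
Their circumcentre is (-1/13, -31/26) with r² = 25925/676.
The farthest remaining point B is at distance² 18801/676 ≤ 25925/676.
The points at distance exactly r from the centre are D, E, F — 3 points.

D, E, F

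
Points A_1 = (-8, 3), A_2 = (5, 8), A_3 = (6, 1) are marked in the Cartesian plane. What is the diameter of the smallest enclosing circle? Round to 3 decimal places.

Side lengths²: A_1A_2² = 194, A_1A_3² = 200, A_2A_3² = 50.
Since A_1A_3² = 200 < 194 + 50 = 244, the triangle is acute, so the smallest enclosing circle is the circumcircle.
Circumcentre = (-37/48, 173/48), r² = 60625/1152.
Diameter = 2r = 2√(60625/1152) ≈ 14.509.

14.509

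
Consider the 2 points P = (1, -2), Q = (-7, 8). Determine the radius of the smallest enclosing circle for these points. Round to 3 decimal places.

The smallest circle enclosing two points has them as diameter endpoints.
Centre = midpoint = (-3, 3); r² = |PQ|²/4 = 164/4 = 41.
r = √41 ≈ 6.403.

6.403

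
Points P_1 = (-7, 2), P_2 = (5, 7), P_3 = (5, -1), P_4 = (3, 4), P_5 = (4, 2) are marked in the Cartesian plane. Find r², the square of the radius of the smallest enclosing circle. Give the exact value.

44.890625

The minimum enclosing circle of a finite set is fixed by two of the points (as a diameter) or three (as a circumcircle).
The minimum enclosing circle is determined by three boundary points: P_1, P_2, P_3.
Their circumcentre is (-0.375, 3) with r² = 44.890625.
The farthest remaining point P_5 is at distance² 20.140625 ≤ 44.890625.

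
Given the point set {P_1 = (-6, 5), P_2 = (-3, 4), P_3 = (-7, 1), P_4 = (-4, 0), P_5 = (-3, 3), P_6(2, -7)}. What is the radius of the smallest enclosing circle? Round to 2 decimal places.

The farthest pair is P_1–P_6 with squared distance 208. The circle on this segment as diameter has centre (-2, -1) and r² = 208/4 = 52.
Check P_2: distance² to centre = 26 ≤ 52, so it lies inside.
All remaining points lie in this disk, and no smaller disk contains both endpoints, so this is the minimum enclosing circle.
r = √52 ≈ 7.21.

7.21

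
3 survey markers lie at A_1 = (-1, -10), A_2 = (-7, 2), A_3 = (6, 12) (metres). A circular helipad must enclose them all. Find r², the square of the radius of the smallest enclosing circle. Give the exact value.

133.25

Side lengths²: A_1A_2² = 180, A_1A_3² = 533, A_2A_3² = 269.
Since A_1A_3² = 533 ≥ 269 + 180 = 449, the angle opposite A_1A_3 is not acute, so the smallest enclosing circle has A_1A_3 as diameter.
Centre = midpoint of A_1A_3 = (2.5, 1), r² = 533/4 = 133.25.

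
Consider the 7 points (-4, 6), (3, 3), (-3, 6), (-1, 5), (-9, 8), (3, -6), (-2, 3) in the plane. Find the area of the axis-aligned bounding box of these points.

168

x ranges over [-9, 3], width 12.
y ranges over [-6, 8], height 14.
Area = 12 × 14 = 168.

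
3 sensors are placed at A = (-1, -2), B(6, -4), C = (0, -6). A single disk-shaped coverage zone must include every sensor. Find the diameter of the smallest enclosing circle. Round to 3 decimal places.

Side lengths²: AB² = 53, AC² = 17, BC² = 40.
Since AB² = 53 < 40 + 17 = 57, the triangle is acute, so the smallest enclosing circle is the circumcircle.
Circumcentre = (63/26, -85/26), r² = 4505/338.
Diameter = 2r = 2√(4505/338) ≈ 7.302.

7.302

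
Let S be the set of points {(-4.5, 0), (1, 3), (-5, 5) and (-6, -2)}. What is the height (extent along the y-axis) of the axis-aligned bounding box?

7

max y = 5, min y = -2, so height = 7.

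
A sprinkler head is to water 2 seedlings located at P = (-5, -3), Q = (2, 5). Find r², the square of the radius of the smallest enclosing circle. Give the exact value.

28.25

The smallest circle enclosing two points has them as diameter endpoints.
Centre = midpoint = (-1.5, 1); r² = |PQ|²/4 = 113/4 = 28.25.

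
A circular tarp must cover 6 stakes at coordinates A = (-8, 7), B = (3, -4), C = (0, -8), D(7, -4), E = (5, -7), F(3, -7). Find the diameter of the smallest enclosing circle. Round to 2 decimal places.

A smallest enclosing disk is always determined by at most three of the input points on its boundary.
The farthest pair is A–E with squared distance 365. The circle on this segment as diameter has centre (-1.5, 0) and r² = 365/4 = 91.25.
Check B: distance² to centre = 36.25 ≤ 91.25, so it lies inside.
All remaining points lie in this disk, and no smaller disk contains both endpoints, so this is the minimum enclosing circle.
Diameter = 2r = 2√(91.25) ≈ 19.10.

19.10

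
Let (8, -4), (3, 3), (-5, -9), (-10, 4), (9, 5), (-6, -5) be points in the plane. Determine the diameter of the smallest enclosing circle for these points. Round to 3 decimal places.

The minimum enclosing circle of a finite set is fixed by two of the points (as a diameter) or three (as a circumcircle).
The minimum enclosing circle is determined by three boundary points: (-5, -9), (-10, 4), (9, 5).
Their circumcentre is (-5/18, 5/18) with r² = 17557/162.
The farthest remaining point (8, -4) is at distance² 14065/162 ≤ 17557/162.
Diameter = 2r = 2√(17557/162) ≈ 20.821.

20.821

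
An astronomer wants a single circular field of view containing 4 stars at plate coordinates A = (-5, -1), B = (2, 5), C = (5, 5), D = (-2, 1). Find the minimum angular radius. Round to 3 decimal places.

The minimum enclosing circle of a finite set is fixed by two of the points (as a diameter) or three (as a circumcircle).
The farthest pair is A–C with squared distance 136. The circle on this segment as diameter has centre (0, 2) and r² = 136/4 = 34.
Check B: distance² to centre = 13 ≤ 34, so it lies inside.
All remaining points lie in this disk, and no smaller disk contains both endpoints, so this is the minimum enclosing circle.
r = √34 ≈ 5.831.

5.831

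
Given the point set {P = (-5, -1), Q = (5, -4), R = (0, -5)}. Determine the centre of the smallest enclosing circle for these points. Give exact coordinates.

(0, -2.5)

Side lengths²: PQ² = 109, PR² = 41, QR² = 26.
Since PQ² = 109 ≥ 41 + 26 = 67, the angle opposite PQ is not acute, so the smallest enclosing circle has PQ as diameter.
Centre = midpoint of PQ = (0, -2.5), r² = 109/4 = 27.25.
Centre = (0, -2.5).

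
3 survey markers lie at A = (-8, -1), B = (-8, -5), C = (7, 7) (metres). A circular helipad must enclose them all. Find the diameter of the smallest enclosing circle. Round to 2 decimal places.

Side lengths²: AB² = 16, AC² = 289, BC² = 369.
Since BC² = 369 ≥ 289 + 16 = 305, the angle opposite BC is not acute, so the smallest enclosing circle has BC as diameter.
Centre = midpoint of BC = (-0.5, 1), r² = 369/4 = 92.25.
Diameter = 2r = 2√(92.25) ≈ 19.21.

19.21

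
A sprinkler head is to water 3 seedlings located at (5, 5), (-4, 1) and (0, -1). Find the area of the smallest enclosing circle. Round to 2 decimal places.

76.18

Call the three points A, B, C in the order given.
Side lengths²: AB² = 97, AC² = 61, BC² = 20.
Since AB² = 97 ≥ 61 + 20 = 81, the angle opposite AB is not acute, so the smallest enclosing circle has AB as diameter.
Centre = midpoint of AB = (0.5, 3), r² = 97/4 = 24.25.
Area = π·r² = π·24.25 ≈ 76.18.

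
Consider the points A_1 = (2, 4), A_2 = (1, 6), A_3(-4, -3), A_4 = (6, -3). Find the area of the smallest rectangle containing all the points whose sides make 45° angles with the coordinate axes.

98

In coordinates u = x + y, v = x − y the rectangle is axis-aligned; the map (x,y)→(u,v) scales areas by 2.
u-values: 6, 7, -7, 3; range = 7 − (-7) = 14.
v-values: -2, -5, -1, 9; range = 9 − (-5) = 14.
Area = (14 × 14) / 2 = 98.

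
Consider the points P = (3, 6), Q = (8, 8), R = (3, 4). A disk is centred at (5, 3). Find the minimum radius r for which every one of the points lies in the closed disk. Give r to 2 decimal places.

The required radius is the distance from (5, 3) to the farthest point.
Squared distances: 13, 34, 5.
Maximum is 34, attained at Q.
r = √34 ≈ 5.83.

5.83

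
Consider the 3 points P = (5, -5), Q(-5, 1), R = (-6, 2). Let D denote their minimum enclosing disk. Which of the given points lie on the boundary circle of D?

Side lengths²: PQ² = 136, PR² = 170, QR² = 2.
Since PR² = 170 ≥ 136 + 2 = 138, the angle opposite PR is not acute, so the smallest enclosing circle has PR as diameter.
Centre = midpoint of PR = (-0.5, -1.5), r² = 170/4 = 42.5.
The points at distance exactly r from the centre are P, R — 2 points.

P, R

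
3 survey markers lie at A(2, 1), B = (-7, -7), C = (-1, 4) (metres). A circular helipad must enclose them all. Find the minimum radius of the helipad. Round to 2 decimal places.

6.28

Side lengths²: AB² = 145, AC² = 18, BC² = 157.
Since BC² = 157 < 145 + 18 = 163, the triangle is acute, so the smallest enclosing circle is the circumcircle.
Circumcentre = (-125/34, -57/34), r² = 22765/578.
r = √(22765/578) ≈ 6.28.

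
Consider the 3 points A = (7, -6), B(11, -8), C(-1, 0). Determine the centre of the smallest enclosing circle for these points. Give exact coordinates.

Side lengths²: AB² = 20, AC² = 100, BC² = 208.
Since BC² = 208 ≥ 100 + 20 = 120, the angle opposite BC is not acute, so the smallest enclosing circle has BC as diameter.
Centre = midpoint of BC = (5, -4), r² = 208/4 = 52.
Centre = (5, -4).

(5, -4)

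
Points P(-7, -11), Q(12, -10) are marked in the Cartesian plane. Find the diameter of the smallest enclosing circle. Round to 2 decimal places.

The smallest circle enclosing two points has them as diameter endpoints.
Centre = midpoint = (2.5, -10.5); r² = |PQ|²/4 = 362/4 = 90.5.
Diameter = 2r = 2√(90.5) ≈ 19.03.

19.03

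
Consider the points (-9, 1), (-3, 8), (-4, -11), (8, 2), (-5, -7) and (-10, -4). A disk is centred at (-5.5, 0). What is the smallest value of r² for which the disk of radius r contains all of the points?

The required radius is the distance from (-5.5, 0) to the farthest point.
Squared distances: 13.25, 70.25, 123.25, 186.25, 49.25, 36.25.
Maximum is 186.25, attained at (8, 2).

186.25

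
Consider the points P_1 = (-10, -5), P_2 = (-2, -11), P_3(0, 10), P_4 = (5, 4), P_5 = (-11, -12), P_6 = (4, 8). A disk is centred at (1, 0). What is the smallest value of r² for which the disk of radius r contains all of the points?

288

The required radius is the distance from (1, 0) to the farthest point.
Squared distances: 146, 130, 101, 32, 288, 73.
Maximum is 288, attained at P_5.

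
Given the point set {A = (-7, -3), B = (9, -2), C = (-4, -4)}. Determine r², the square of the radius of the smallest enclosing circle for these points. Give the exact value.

Side lengths²: AB² = 257, AC² = 10, BC² = 173.
Since AB² = 257 ≥ 173 + 10 = 183, the angle opposite AB is not acute, so the smallest enclosing circle has AB as diameter.
Centre = midpoint of AB = (1, -2.5), r² = 257/4 = 64.25.

64.25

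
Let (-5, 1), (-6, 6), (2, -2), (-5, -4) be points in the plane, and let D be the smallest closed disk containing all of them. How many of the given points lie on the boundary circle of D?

3

The minimum enclosing circle is determined by three boundary points: (-6, 6), (2, -2), (-5, -4).
Their circumcentre is (-49/18, 23/18) with r² = 5353/162.
The farthest remaining point (-5, 1) is at distance² 853/162 ≤ 5353/162.
The points at distance exactly r from the centre are (-6, 6), (2, -2), (-5, -4) — 3 points.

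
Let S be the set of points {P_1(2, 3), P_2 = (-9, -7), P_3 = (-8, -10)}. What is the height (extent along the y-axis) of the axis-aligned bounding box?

max y = 3, min y = -10, so height = 13.

13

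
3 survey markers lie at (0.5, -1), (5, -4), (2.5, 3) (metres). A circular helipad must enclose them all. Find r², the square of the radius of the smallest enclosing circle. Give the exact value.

Call the three points A, B, C in the order given.
Side lengths²: AB² = 29.25, AC² = 20, BC² = 55.25.
Since BC² = 55.25 ≥ 29.25 + 20 = 49.25, the angle opposite BC is not acute, so the smallest enclosing circle has BC as diameter.
Centre = midpoint of BC = (3.75, -0.5), r² = 55.25/4 = 13.8125.

13.8125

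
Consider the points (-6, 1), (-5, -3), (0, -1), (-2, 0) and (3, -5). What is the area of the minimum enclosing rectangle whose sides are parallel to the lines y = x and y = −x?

52.5

In coordinates u = x + y, v = x − y the rectangle is axis-aligned; the map (x,y)→(u,v) scales areas by 2.
u-values: -5, -8, -1, -2, -2; range = -1 − (-8) = 7.
v-values: -7, -2, 1, -2, 8; range = 8 − (-7) = 15.
Area = (7 × 15) / 2 = 52.5.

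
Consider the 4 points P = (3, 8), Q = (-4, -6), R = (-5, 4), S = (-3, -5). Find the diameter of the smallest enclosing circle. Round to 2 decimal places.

A smallest enclosing disk is always determined by at most three of the input points on its boundary.
The farthest pair is P–Q with squared distance 245. The circle on this segment as diameter has centre (-0.5, 1) and r² = 245/4 = 61.25.
Check R: distance² to centre = 29.25 ≤ 61.25, so it lies inside.
All remaining points lie in this disk, and no smaller disk contains both endpoints, so this is the minimum enclosing circle.
Diameter = 2r = 2√(61.25) ≈ 15.65.

15.65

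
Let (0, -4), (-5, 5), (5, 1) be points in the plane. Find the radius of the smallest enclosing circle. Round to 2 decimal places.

5.60

Call the three points A, B, C in the order given.
Side lengths²: AB² = 106, AC² = 50, BC² = 116.
Since BC² = 116 < 106 + 50 = 156, the triangle is acute, so the smallest enclosing circle is the circumcircle.
Circumcentre = (-4/7, 11/7), r² = 1537/49.
r = √(1537/49) ≈ 5.60.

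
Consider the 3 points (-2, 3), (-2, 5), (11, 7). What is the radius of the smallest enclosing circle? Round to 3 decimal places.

6.801

Call the three points A, B, C in the order given.
Side lengths²: AB² = 4, AC² = 185, BC² = 173.
Since AC² = 185 ≥ 173 + 4 = 177, the angle opposite AC is not acute, so the smallest enclosing circle has AC as diameter.
Centre = midpoint of AC = (4.5, 5), r² = 185/4 = 46.25.
r = √(46.25) ≈ 6.801.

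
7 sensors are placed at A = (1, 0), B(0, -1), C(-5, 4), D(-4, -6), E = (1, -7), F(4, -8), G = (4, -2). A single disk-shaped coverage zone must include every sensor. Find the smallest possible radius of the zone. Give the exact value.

7.5

The minimum enclosing circle of a finite set is fixed by two of the points (as a diameter) or three (as a circumcircle).
The farthest pair is C–F with squared distance 225. The circle on this segment as diameter has centre (-0.5, -2) and r² = 225/4 = 56.25.
Check A: distance² to centre = 6.25 ≤ 56.25, so it lies inside.
All remaining points lie in this disk, and no smaller disk contains both endpoints, so this is the minimum enclosing circle.
r = √(56.25) = 7.5.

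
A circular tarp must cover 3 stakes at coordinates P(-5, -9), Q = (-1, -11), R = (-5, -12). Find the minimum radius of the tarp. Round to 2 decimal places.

Side lengths²: PQ² = 20, PR² = 9, QR² = 17.
Since PQ² = 20 < 17 + 9 = 26, the triangle is acute, so the smallest enclosing circle is the circumcircle.
Circumcentre = (-3.25, -10.5), r² = 5.3125.
r = √(5.3125) ≈ 2.30.

2.30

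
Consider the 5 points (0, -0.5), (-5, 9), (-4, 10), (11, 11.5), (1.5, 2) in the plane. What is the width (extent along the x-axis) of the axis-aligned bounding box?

max x = 11, min x = -5, so width = 16.

16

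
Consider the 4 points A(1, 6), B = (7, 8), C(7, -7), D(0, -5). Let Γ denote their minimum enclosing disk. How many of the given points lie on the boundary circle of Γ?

The minimum enclosing circle is determined by three boundary points: B, C, D.
Their circumcentre is (75/14, 0.5) with r² = 5777/98.
The farthest remaining point A is at distance² 4825/98 ≤ 5777/98.
The points at distance exactly r from the centre are B, C, D — 3 points.

3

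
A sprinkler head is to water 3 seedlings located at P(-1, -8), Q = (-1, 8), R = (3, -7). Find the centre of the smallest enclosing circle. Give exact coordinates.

Side lengths²: PQ² = 256, PR² = 17, QR² = 241.
Since PQ² = 256 < 241 + 17 = 258, the triangle is acute, so the smallest enclosing circle is the circumcircle.
Circumcentre = (-0.875, 0), r² = 64.015625.
Centre = (-0.875, 0).

(-0.875, 0)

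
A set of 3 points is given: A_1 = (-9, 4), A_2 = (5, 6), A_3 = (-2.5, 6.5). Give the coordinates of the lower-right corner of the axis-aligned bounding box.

(5, 4)

x-range [-9, 5], y-range [4, 6.5].
The lower-right corner is (5, 4).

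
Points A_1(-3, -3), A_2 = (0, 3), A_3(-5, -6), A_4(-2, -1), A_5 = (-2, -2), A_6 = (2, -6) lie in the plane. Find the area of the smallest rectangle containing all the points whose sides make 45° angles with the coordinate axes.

77

In coordinates u = x + y, v = x − y the rectangle is axis-aligned; the map (x,y)→(u,v) scales areas by 2.
u-values: -6, 3, -11, -3, -4, -4; range = 3 − (-11) = 14.
v-values: 0, -3, 1, -1, 0, 8; range = 8 − (-3) = 11.
Area = (14 × 11) / 2 = 77.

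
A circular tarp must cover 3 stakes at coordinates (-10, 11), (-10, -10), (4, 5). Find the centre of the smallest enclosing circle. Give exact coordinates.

(-87/14, 0.5)

Call the three points A, B, C in the order given.
Side lengths²: AB² = 441, AC² = 232, BC² = 421.
Since AB² = 441 < 421 + 232 = 653, the triangle is acute, so the smallest enclosing circle is the circumcircle.
Circumcentre = (-87/14, 0.5), r² = 12209/98.
Centre = (-87/14, 0.5).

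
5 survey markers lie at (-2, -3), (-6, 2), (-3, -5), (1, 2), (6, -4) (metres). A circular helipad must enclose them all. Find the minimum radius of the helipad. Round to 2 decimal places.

6.71

By Welzl's lemma the MEC is supported by two points (diametrically opposite) or three points (on a circumcircle).
The farthest pair is (-6, 2)–(6, -4) with squared distance 180. The circle on this segment as diameter has centre (0, -1) and r² = 180/4 = 45.
Check (-2, -3): distance² to centre = 8 ≤ 45, so it lies inside.
All remaining points lie in this disk, and no smaller disk contains both endpoints, so this is the minimum enclosing circle.
r = √45 ≈ 6.71.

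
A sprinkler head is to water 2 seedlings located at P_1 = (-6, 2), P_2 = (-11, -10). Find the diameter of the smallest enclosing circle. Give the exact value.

13

The smallest circle enclosing two points has them as diameter endpoints.
Centre = midpoint = (-8.5, -4); r² = |P_1P_2|²/4 = 169/4 = 42.25.
Diameter = 2r = 2√(42.25) = 13.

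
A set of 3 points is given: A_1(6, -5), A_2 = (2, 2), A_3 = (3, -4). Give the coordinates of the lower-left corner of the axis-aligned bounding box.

(2, -5)

x-range [2, 6], y-range [-5, 2].
The lower-left corner is (2, -5).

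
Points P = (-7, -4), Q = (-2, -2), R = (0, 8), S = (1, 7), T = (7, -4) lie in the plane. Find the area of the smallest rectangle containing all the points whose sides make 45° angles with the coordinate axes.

180.5

In coordinates u = x + y, v = x − y the rectangle is axis-aligned; the map (x,y)→(u,v) scales areas by 2.
u-values: -11, -4, 8, 8, 3; range = 8 − (-11) = 19.
v-values: -3, 0, -8, -6, 11; range = 11 − (-8) = 19.
Area = (19 × 19) / 2 = 180.5.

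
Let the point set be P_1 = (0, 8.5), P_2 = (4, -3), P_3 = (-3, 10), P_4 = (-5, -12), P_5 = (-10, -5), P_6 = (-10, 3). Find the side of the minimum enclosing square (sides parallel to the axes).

22

The bounding box has width 14 and height 22.
An axis-aligned square enclosing the set must have side ≥ max(width, height).
So the minimum side is max(14, 22) = 22.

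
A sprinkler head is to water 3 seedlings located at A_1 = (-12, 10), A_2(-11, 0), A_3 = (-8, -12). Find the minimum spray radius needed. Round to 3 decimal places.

Side lengths²: A_1A_2² = 101, A_1A_3² = 500, A_2A_3² = 153.
Since A_1A_3² = 500 ≥ 153 + 101 = 254, the angle opposite A_1A_3 is not acute, so the smallest enclosing circle has A_1A_3 as diameter.
Centre = midpoint of A_1A_3 = (-10, -1), r² = 500/4 = 125.
r = √125 ≈ 11.180.

11.180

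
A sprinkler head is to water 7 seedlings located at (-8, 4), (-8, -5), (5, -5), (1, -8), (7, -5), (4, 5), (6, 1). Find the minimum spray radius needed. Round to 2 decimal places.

8.75

The minimum enclosing circle of a finite set is fixed by two of the points (as a diameter) or three (as a circumcircle).
The farthest pair is (-8, 4)–(7, -5) with squared distance 306. The circle on this segment as diameter has centre (-0.5, -0.5) and r² = 306/4 = 76.5.
Check (-8, -5): distance² to centre = 76.5 ≤ 76.5, so it lies inside.
All remaining points lie in this disk, and no smaller disk contains both endpoints, so this is the minimum enclosing circle.
r = √(76.5) ≈ 8.75.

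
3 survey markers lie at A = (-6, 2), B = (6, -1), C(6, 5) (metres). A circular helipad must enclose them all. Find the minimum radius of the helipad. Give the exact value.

Side lengths²: AB² = 153, AC² = 153, BC² = 36.
Since AC² = 153 < 153 + 36 = 189, the triangle is acute, so the smallest enclosing circle is the circumcircle.
Circumcentre = (0.375, 2), r² = 40.640625.
r = √(40.640625) = 6.375.

6.375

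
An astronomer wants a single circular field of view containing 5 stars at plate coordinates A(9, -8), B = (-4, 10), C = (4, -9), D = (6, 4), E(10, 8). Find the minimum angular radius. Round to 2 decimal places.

By Welzl's lemma the MEC is supported by two points (diametrically opposite) or three points (on a circumcircle).
The farthest pair is A–B with squared distance 493. The circle on this segment as diameter has centre (2.5, 1) and r² = 493/4 = 123.25.
Check C: distance² to centre = 102.25 ≤ 123.25, so it lies inside.
All remaining points lie in this disk, and no smaller disk contains both endpoints, so this is the minimum enclosing circle.
r = √(123.25) ≈ 11.10.

11.10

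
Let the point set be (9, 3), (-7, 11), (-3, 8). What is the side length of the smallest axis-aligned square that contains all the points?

16

The bounding box has width 16 and height 8.
An axis-aligned square enclosing the set must have side ≥ max(width, height).
So the minimum side is max(16, 8) = 16.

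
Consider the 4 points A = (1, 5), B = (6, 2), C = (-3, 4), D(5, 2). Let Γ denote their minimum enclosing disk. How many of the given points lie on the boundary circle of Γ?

The farthest pair is B–C with squared distance 85. The circle on this segment as diameter has centre (1.5, 3) and r² = 85/4 = 21.25.
Check A: distance² to centre = 4.25 ≤ 21.25, so it lies inside.
All remaining points lie in this disk, and no smaller disk contains both endpoints, so this is the minimum enclosing circle.
The points at distance exactly r from the centre are B, C — 2 points.

2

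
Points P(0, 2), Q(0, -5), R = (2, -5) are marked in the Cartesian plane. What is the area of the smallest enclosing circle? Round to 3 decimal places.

41.626

Side lengths²: PQ² = 49, PR² = 53, QR² = 4.
Since PR² = 53 ≥ 49 + 4 = 53, the angle opposite PR is not acute, so the smallest enclosing circle has PR as diameter.
Centre = midpoint of PR = (1, -1.5), r² = 53/4 = 13.25.
Area = π·r² = π·13.25 ≈ 41.626.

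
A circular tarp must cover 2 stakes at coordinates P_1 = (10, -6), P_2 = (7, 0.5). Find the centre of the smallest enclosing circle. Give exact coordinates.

(8.5, -2.75)

The smallest circle enclosing two points has them as diameter endpoints.
Centre = midpoint = (8.5, -2.75); r² = |P_1P_2|²/4 = 51.25/4 = 12.8125.
Centre = (8.5, -2.75).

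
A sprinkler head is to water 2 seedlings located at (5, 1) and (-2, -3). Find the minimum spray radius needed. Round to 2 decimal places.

The smallest circle enclosing two points has them as diameter endpoints.
Centre = midpoint = (1.5, -1); r² = |(5, 1)−(-2, -3)|²/4 = 65/4 = 16.25.
r = √(16.25) ≈ 4.03.

4.03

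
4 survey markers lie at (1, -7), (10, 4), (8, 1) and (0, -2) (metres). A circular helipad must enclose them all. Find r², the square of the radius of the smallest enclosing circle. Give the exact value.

50.5

A smallest enclosing disk is always determined by at most three of the input points on its boundary.
The farthest pair is (1, -7)–(10, 4) with squared distance 202. The circle on this segment as diameter has centre (5.5, -1.5) and r² = 202/4 = 50.5.
Check (8, 1): distance² to centre = 12.5 ≤ 50.5, so it lies inside.
All remaining points lie in this disk, and no smaller disk contains both endpoints, so this is the minimum enclosing circle.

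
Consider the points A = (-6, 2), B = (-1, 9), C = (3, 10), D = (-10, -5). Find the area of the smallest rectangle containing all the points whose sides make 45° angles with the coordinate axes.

70

In coordinates u = x + y, v = x − y the rectangle is axis-aligned; the map (x,y)→(u,v) scales areas by 2.
u-values: -4, 8, 13, -15; range = 13 − (-15) = 28.
v-values: -8, -10, -7, -5; range = -5 − (-10) = 5.
Area = (28 × 5) / 2 = 70.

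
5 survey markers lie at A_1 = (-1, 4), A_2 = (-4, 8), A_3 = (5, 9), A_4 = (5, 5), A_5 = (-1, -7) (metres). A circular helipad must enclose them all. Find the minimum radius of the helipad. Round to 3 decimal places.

8.576

By Welzl's lemma the MEC is supported by two points (diametrically opposite) or three points (on a circumcircle).
The minimum enclosing circle is determined by three boundary points: A_2, A_3, A_5.
Their circumcentre is (30/23, 29/23) with r² = 38909/529.
The farthest remaining point A_4 is at distance² 14621/529 ≤ 38909/529.
r = √(38909/529) ≈ 8.576.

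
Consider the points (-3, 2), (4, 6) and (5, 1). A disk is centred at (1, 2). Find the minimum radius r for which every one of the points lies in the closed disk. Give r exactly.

The required radius is the distance from (1, 2) to the farthest point.
Squared distances: 16, 25, 17.
Maximum is 25, attained at (4, 6).
r = √25 = 5.

5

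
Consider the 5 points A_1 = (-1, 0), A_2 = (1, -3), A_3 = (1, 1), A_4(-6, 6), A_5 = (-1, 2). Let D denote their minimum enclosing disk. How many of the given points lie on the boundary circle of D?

2

The minimum enclosing circle of a finite set is fixed by two of the points (as a diameter) or three (as a circumcircle).
The farthest pair is A_2–A_4 with squared distance 130. The circle on this segment as diameter has centre (-2.5, 1.5) and r² = 130/4 = 32.5.
Check A_1: distance² to centre = 4.5 ≤ 32.5, so it lies inside.
All remaining points lie in this disk, and no smaller disk contains both endpoints, so this is the minimum enclosing circle.
The points at distance exactly r from the centre are A_2, A_4 — 2 points.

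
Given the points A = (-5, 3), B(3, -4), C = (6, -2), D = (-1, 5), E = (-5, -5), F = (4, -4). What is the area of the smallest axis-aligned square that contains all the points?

121

The bounding box has width 11 and height 10.
An axis-aligned square enclosing the set must have side ≥ max(width, height).
So the minimum side is max(11, 10) = 11.
Area = 11² = 121.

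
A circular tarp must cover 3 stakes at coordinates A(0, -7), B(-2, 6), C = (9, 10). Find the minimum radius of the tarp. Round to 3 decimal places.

Side lengths²: AB² = 173, AC² = 370, BC² = 137.
Since AC² = 370 ≥ 173 + 137 = 310, the angle opposite AC is not acute, so the smallest enclosing circle has AC as diameter.
Centre = midpoint of AC = (4.5, 1.5), r² = 370/4 = 92.5.
r = √(92.5) ≈ 9.618.

9.618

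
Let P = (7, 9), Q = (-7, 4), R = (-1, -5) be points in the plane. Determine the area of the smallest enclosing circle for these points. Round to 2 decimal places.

216.97

Side lengths²: PQ² = 221, PR² = 260, QR² = 117.
Since PR² = 260 < 221 + 117 = 338, the triangle is acute, so the smallest enclosing circle is the circumcircle.
Circumcentre = (1.25, 3), r² = 69.0625.
Area = π·r² = π·69.0625 ≈ 216.97.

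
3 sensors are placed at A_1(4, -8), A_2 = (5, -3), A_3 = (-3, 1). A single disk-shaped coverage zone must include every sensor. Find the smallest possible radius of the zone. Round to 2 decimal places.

Side lengths²: A_1A_2² = 26, A_1A_3² = 130, A_2A_3² = 80.
Since A_1A_3² = 130 ≥ 80 + 26 = 106, the angle opposite A_1A_3 is not acute, so the smallest enclosing circle has A_1A_3 as diameter.
Centre = midpoint of A_1A_3 = (0.5, -3.5), r² = 130/4 = 32.5.
r = √(32.5) ≈ 5.70.

5.70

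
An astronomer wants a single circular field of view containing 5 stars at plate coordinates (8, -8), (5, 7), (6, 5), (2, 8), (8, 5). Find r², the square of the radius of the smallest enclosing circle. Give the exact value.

The minimum enclosing circle of a finite set is fixed by two of the points (as a diameter) or three (as a circumcircle).
The farthest pair is (8, -8)–(2, 8) with squared distance 292. The circle on this segment as diameter has centre (5, 0) and r² = 292/4 = 73.
Check (5, 7): distance² to centre = 49 ≤ 73, so it lies inside.
All remaining points lie in this disk, and no smaller disk contains both endpoints, so this is the minimum enclosing circle.

73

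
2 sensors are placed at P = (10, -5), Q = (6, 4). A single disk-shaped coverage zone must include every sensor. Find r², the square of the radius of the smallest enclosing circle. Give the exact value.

The smallest circle enclosing two points has them as diameter endpoints.
Centre = midpoint = (8, -0.5); r² = |PQ|²/4 = 97/4 = 24.25.

24.25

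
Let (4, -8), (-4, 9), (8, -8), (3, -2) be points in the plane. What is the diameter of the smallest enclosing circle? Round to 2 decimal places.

20.81

The minimum enclosing circle of a finite set is fixed by two of the points (as a diameter) or three (as a circumcircle).
The farthest pair is (-4, 9)–(8, -8) with squared distance 433. The circle on this segment as diameter has centre (2, 0.5) and r² = 433/4 = 108.25.
Check (4, -8): distance² to centre = 76.25 ≤ 108.25, so it lies inside.
All remaining points lie in this disk, and no smaller disk contains both endpoints, so this is the minimum enclosing circle.
Diameter = 2r = 2√(108.25) ≈ 20.81.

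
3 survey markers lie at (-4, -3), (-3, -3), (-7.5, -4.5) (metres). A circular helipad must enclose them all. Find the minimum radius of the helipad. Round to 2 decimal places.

Call the three points A, B, C in the order given.
Side lengths²: AB² = 1, AC² = 14.5, BC² = 22.5.
Since BC² = 22.5 ≥ 14.5 + 1 = 15.5, the angle opposite BC is not acute, so the smallest enclosing circle has BC as diameter.
Centre = midpoint of BC = (-5.25, -3.75), r² = 22.5/4 = 5.625.
r = √(5.625) ≈ 2.37.

2.37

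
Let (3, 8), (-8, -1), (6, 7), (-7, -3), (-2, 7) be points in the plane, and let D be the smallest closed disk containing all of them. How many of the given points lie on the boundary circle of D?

The minimum enclosing circle of a finite set is fixed by two of the points (as a diameter) or three (as a circumcircle).
The farthest pair is (6, 7)–(-7, -3) with squared distance 269. The circle on this segment as diameter has centre (-0.5, 2) and r² = 269/4 = 67.25.
Check (3, 8): distance² to centre = 48.25 ≤ 67.25, so it lies inside.
All remaining points lie in this disk, and no smaller disk contains both endpoints, so this is the minimum enclosing circle.
The points at distance exactly r from the centre are (6, 7), (-7, -3) — 2 points.

2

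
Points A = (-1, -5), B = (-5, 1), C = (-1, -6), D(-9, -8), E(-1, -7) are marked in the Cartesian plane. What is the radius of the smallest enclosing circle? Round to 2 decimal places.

5.22

By Welzl's lemma the MEC is supported by two points (diametrically opposite) or three points (on a circumcircle).
The minimum enclosing circle is determined by three boundary points: B, D, E.
Their circumcentre is (-92/17, -143/34) with r² = 31525/1156.
The farthest remaining point C is at distance² 26221/1156 ≤ 31525/1156.
r = √(31525/1156) ≈ 5.22.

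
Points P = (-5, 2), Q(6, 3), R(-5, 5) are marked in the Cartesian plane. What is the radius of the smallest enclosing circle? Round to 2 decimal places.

Side lengths²: PQ² = 122, PR² = 9, QR² = 125.
Since QR² = 125 < 122 + 9 = 131, the triangle is acute, so the smallest enclosing circle is the circumcircle.
Circumcentre = (9/22, 3.5), r² = 7625/242.
r = √(7625/242) ≈ 5.61.

5.61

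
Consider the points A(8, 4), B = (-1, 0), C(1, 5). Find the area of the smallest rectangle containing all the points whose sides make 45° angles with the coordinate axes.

52

In coordinates u = x + y, v = x − y the rectangle is axis-aligned; the map (x,y)→(u,v) scales areas by 2.
u-values: 12, -1, 6; range = 12 − (-1) = 13.
v-values: 4, -1, -4; range = 4 − (-4) = 8.
Area = (13 × 8) / 2 = 52.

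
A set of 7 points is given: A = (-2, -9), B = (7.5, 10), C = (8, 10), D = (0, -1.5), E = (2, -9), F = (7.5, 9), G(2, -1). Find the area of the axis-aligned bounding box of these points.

190

x ranges over [-2, 8], width 10.
y ranges over [-9, 10], height 19.
Area = 10 × 19 = 190.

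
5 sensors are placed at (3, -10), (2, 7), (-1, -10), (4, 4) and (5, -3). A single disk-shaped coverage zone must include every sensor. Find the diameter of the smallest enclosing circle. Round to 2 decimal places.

A smallest enclosing disk is always determined by at most three of the input points on its boundary.
The minimum enclosing circle is determined by three boundary points: (3, -10), (2, 7), (-1, -10).
Their circumcentre is (1, -27/17) with r² = 21605/289.
The farthest remaining point (4, 4) is at distance² 11626/289 ≤ 21605/289.
Diameter = 2r = 2√(21605/289) ≈ 17.29.

17.29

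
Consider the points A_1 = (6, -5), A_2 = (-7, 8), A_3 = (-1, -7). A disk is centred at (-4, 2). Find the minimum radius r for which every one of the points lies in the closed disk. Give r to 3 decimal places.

The required radius is the distance from (-4, 2) to the farthest point.
Squared distances: 149, 45, 90.
Maximum is 149, attained at A_1.
r = √149 ≈ 12.207.

12.207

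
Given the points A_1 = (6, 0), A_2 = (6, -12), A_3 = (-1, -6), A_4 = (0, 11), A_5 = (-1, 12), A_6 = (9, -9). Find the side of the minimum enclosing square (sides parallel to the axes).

24

The bounding box has width 10 and height 24.
An axis-aligned square enclosing the set must have side ≥ max(width, height).
So the minimum side is max(10, 24) = 24.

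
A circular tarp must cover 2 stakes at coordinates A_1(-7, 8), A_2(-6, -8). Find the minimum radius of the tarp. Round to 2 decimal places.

8.02

The smallest circle enclosing two points has them as diameter endpoints.
Centre = midpoint = (-6.5, 0); r² = |A_1A_2|²/4 = 257/4 = 64.25.
r = √(64.25) ≈ 8.02.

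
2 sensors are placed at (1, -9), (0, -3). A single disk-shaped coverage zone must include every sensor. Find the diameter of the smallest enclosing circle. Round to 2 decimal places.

6.08

The smallest circle enclosing two points has them as diameter endpoints.
Centre = midpoint = (0.5, -6); r² = |(1, -9)−(0, -3)|²/4 = 37/4 = 9.25.
Diameter = 2r = 2√(9.25) ≈ 6.08.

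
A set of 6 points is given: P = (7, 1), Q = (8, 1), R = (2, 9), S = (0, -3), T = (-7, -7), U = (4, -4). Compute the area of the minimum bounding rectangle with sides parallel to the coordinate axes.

x ranges over [-7, 8], width 15.
y ranges over [-7, 9], height 16.
Area = 15 × 16 = 240.

240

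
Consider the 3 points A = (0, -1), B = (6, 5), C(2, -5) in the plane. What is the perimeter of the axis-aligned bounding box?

32

Width = max x − min x = 6 − 0 = 6.
Height = max y − min y = 5 − (-5) = 10.
Perimeter = 2(6 + 10) = 32.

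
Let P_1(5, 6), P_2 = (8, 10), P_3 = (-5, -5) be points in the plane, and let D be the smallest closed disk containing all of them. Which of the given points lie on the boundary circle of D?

Side lengths²: P_1P_2² = 25, P_1P_3² = 221, P_2P_3² = 394.
Since P_2P_3² = 394 ≥ 221 + 25 = 246, the angle opposite P_2P_3 is not acute, so the smallest enclosing circle has P_2P_3 as diameter.
Centre = midpoint of P_2P_3 = (1.5, 2.5), r² = 394/4 = 98.5.
The points at distance exactly r from the centre are P_2, P_3 — 2 points.

P_2, P_3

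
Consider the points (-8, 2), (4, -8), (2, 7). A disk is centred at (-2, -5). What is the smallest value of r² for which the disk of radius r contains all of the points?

160

The required radius is the distance from (-2, -5) to the farthest point.
Squared distances: 85, 45, 160.
Maximum is 160, attained at (2, 7).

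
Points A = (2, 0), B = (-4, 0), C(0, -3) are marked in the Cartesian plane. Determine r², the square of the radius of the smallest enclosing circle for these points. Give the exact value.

Side lengths²: AB² = 36, AC² = 13, BC² = 25.
Since AB² = 36 < 25 + 13 = 38, the triangle is acute, so the smallest enclosing circle is the circumcircle.
Circumcentre = (-1, -1/6), r² = 325/36.

325/36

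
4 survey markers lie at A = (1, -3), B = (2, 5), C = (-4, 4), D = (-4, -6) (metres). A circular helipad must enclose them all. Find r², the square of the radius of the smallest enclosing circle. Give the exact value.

39.25

The farthest pair is B–D with squared distance 157. The circle on this segment as diameter has centre (-1, -0.5) and r² = 157/4 = 39.25.
Check A: distance² to centre = 10.25 ≤ 39.25, so it lies inside.
All remaining points lie in this disk, and no smaller disk contains both endpoints, so this is the minimum enclosing circle.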